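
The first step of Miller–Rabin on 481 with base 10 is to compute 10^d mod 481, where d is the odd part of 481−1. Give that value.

38

481 − 1 = 480 = 2^5 · 15, so d = 15.
10^1 ≡ 10 (mod 481)
10^2 ≡ 10^2 = 100 ≡ 100 (mod 481)
10^4 ≡ 100^2 = 10000 ≡ 380 (mod 481)
10^8 ≡ 380^2 = 144400 ≡ 100 (mod 481)
15 = 8 + 4 + 2 + 1 in binary powers of 2.
So 10^15 ≡ 100 · 380 · 100 · 10 ≡ 38 (mod 481).
Squaring chain: 38 → 1 → 1 → 1 → 1; never reaches −1, so base 10 is a Miller–Rabin witness that 481 is composite.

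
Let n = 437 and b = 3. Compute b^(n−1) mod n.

3^1 ≡ 3 (mod 437)
3^2 ≡ 3^2 = 9 ≡ 9 (mod 437)
3^4 ≡ 9^2 = 81 ≡ 81 (mod 437)
3^8 ≡ 81^2 = 6561 ≡ 6 (mod 437)
3^16 ≡ 6^2 = 36 ≡ 36 (mod 437)
3^32 ≡ 36^2 = 1296 ≡ 422 (mod 437)
3^64 ≡ 422^2 = 178084 ≡ 225 (mod 437)
3^128 ≡ 225^2 = 50625 ≡ 370 (mod 437)
3^256 ≡ 370^2 = 136900 ≡ 119 (mod 437)
436 = 256 + 128 + 32 + 16 + 4 in binary powers of 2.
So 3^436 ≡ 119 · 370 · 422 · 36 · 81 ≡ 347 (mod 437).
Since 347 ≠ 1, base 3 is a Fermat witness: 437 is composite.

347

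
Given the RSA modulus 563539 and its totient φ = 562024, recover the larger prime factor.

φ(n) = (p−1)(q−1) = n − (p+q) + 1, so p + q = 563539 − 562024 + 1 = 1516.
p and q are the roots of t² − 1516t + 563539 = 0.
Discriminant: 1516² − 4·563539 = 2298256 − 2254156 = 44100; √44100 = 210.
q = (1516 − 210)/2 = 653, p = (1516 + 210)/2 = 863.
Check: 653 · 863 = 563539.

863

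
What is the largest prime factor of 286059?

79

286059 = 3 · 95353
95353 = 17 · 5609
5609 = 71 · 79
79 is prime.
So 286059 = 3 · 17 · 71 · 79; the largest prime factor is 79.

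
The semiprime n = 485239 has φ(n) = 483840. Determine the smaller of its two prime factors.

631

φ(n) = (p−1)(q−1) = n − (p+q) + 1, so p + q = 485239 − 483840 + 1 = 1400.
p and q are the roots of t² − 1400t + 485239 = 0.
Discriminant: 1400² − 4·485239 = 1960000 − 1940956 = 19044; √19044 = 138.
q = (1400 − 138)/2 = 631, p = (1400 + 138)/2 = 769.
Check: 631 · 769 = 485239.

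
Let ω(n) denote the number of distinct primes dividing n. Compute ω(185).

2

185 = 5 · 37
185 = 5 · 37, which has 2 distinct prime factors.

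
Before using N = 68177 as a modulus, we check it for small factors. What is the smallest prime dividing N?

79

68177 is odd.
Digit sum 29, not divisible by 3.
Ends in 7: not divisible by 5.
7: 68177 = 7·9739 + 4
11: 68177 = 11·6197 + 10
13: 68177 = 13·5244 + 5
17: 68177 = 17·4010 + 7
19: 68177 = 19·3588 + 5
23: 68177 = 23·2964 + 5
29: 68177 = 29·2350 + 27
31: 68177 = 31·2199 + 8
37: 68177 = 37·1842 + 23
41: 68177 = 41·1662 + 35
43: 68177 = 43·1585 + 22
47: 68177 = 47·1450 + 27
53: 68177 = 53·1286 + 19
59: 68177 = 59·1155 + 32
61: 68177 = 61·1117 + 40
67: 68177 = 67·1017 + 38
71: 68177 = 71·960 + 17
73: 68177 = 73·933 + 68
79: 68177 = 79·863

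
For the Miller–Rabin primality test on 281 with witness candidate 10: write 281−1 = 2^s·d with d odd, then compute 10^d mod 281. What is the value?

281 − 1 = 280 = 2^3 · 35, so d = 35.
10^1 ≡ 10 (mod 281)
10^2 ≡ 10^2 = 100 ≡ 100 (mod 281)
10^4 ≡ 100^2 = 10000 ≡ 165 (mod 281)
10^8 ≡ 165^2 = 27225 ≡ 249 (mod 281)
10^16 ≡ 249^2 = 62001 ≡ 181 (mod 281)
10^32 ≡ 181^2 = 32761 ≡ 165 (mod 281)
35 = 32 + 2 + 1 in binary powers of 2.
So 10^35 ≡ 165 · 100 · 10 ≡ 53 (mod 281).
Squaring chain: 53 → 280 → 1; reaches −1, so base 10 does not prove 281 composite.

53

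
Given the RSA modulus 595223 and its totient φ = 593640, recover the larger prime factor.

φ(n) = (p−1)(q−1) = n − (p+q) + 1, so p + q = 595223 − 593640 + 1 = 1584.
p and q are the roots of t² − 1584t + 595223 = 0.
Discriminant: 1584² − 4·595223 = 2509056 − 2380892 = 128164; √128164 = 358.
q = (1584 − 358)/2 = 613, p = (1584 + 358)/2 = 971.
Check: 613 · 971 = 595223.

971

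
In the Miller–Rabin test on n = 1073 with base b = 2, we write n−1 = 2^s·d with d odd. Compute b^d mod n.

540

1073 − 1 = 1072 = 2^4 · 67, so d = 67.
2^1 ≡ 2 (mod 1073)
2^2 ≡ 2^2 = 4 ≡ 4 (mod 1073)
2^4 ≡ 4^2 = 16 ≡ 16 (mod 1073)
2^8 ≡ 16^2 = 256 ≡ 256 (mod 1073)
2^16 ≡ 256^2 = 65536 ≡ 83 (mod 1073)
2^32 ≡ 83^2 = 6889 ≡ 451 (mod 1073)
2^64 ≡ 451^2 = 203401 ≡ 604 (mod 1073)
67 = 64 + 2 + 1 in binary powers of 2.
So 2^67 ≡ 604 · 4 · 2 ≡ 540 (mod 1073).
Squaring chain: 540 → 817 → 83 → 451; never reaches −1, so base 2 is a Miller–Rabin witness that 1073 is composite.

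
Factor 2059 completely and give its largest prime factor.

2059 = 29 · 71
71 is prime.
So 2059 = 29 · 71; the largest prime factor is 71.

71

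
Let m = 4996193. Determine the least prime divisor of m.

73

4996193 is odd.
Digit sum 41, not divisible by 3.
Ends in 3: not divisible by 5.
7: 4996193 = 7·713741 + 6
11: 4996193 = 11·454199 + 4
13: 4996193 = 13·384322 + 7
17: 4996193 = 17·293893 + 12
19: 4996193 = 19·262957 + 10
23: 4996193 = 23·217225 + 18
29: 4996193 = 29·172282 + 15
31: 4996193 = 31·161167 + 16
37: 4996193 = 37·135032 + 9
41: 4996193 = 41·121858 + 15
43: 4996193 = 43·116190 + 23
47: 4996193 = 47·106301 + 46
53: 4996193 = 53·94267 + 42
59: 4996193 = 59·84681 + 14
61: 4996193 = 61·81904 + 49
67: 4996193 = 67·74570 + 3
71: 4996193 = 71·70368 + 65
73: 4996193 = 73·68441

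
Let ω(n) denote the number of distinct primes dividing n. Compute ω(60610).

60610 = 2 · 30305
30305 = 5 · 6061
6061 = 11 · 551
551 = 19 · 29
60610 = 2 · 5 · 11 · 19 · 29, which has 5 distinct prime factors.

5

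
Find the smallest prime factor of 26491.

26491 is odd.
Digit sum 22, not divisible by 3.
Ends in 1: not divisible by 5.
7: 26491 = 7·3784 + 3
11: 26491 = 11·2408 + 3
13: 26491 = 13·2037 + 10
17: 26491 = 17·1558 + 5
19: 26491 = 19·1394 + 5
23: 26491 = 23·1151 + 18
29: 26491 = 29·913 + 14
31: 26491 = 31·854 + 17
37: 26491 = 37·715 + 36
41: 26491 = 41·646 + 5
43: 26491 = 43·616 + 3
47: 26491 = 47·563 + 30
53: 26491 = 53·499 + 44
59: 26491 = 59·449

59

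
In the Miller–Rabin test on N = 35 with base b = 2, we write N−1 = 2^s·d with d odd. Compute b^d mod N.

35 − 1 = 34 = 2^1 · 17, so d = 17.
2^1 ≡ 2 (mod 35)
2^2 ≡ 2^2 = 4 ≡ 4 (mod 35)
2^4 ≡ 4^2 = 16 ≡ 16 (mod 35)
2^8 ≡ 16^2 = 256 ≡ 11 (mod 35)
2^16 ≡ 11^2 = 121 ≡ 16 (mod 35)
17 = 16 + 1 in binary powers of 2.
So 2^17 ≡ 16 · 2 ≡ 32 (mod 35).
Squaring chain: 32; never reaches −1, so base 2 is a Miller–Rabin witness that 35 is composite.

32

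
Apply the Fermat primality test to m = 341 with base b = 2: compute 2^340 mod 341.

2^1 ≡ 2 (mod 341)
2^2 ≡ 2^2 = 4 ≡ 4 (mod 341)
2^4 ≡ 4^2 = 16 ≡ 16 (mod 341)
2^8 ≡ 16^2 = 256 ≡ 256 (mod 341)
2^16 ≡ 256^2 = 65536 ≡ 64 (mod 341)
2^32 ≡ 64^2 = 4096 ≡ 4 (mod 341)
2^64 ≡ 4^2 = 16 ≡ 16 (mod 341)
2^128 ≡ 16^2 = 256 ≡ 256 (mod 341)
2^256 ≡ 256^2 = 65536 ≡ 64 (mod 341)
340 = 256 + 64 + 16 + 4 in binary powers of 2.
So 2^340 ≡ 64 · 16 · 64 · 16 ≡ 1 (mod 341).
Since the result is 1, base 2 gives no evidence that 341 is composite.

1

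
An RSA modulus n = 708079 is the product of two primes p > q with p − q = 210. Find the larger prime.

Since p = q + 210, we have 708079 = q(q + 210), so q² + 210q − 708079 = 0.
Discriminant: 210² + 4·708079 = 44100 + 2832316 = 2876416; √2876416 = 1696.
q = (−210 + 1696)/2 = 743, and p = q + 210 = 953.
Check: 743 · 953 = 708079.

953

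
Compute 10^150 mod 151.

10^1 ≡ 10 (mod 151)
10^2 ≡ 10^2 = 100 ≡ 100 (mod 151)
10^4 ≡ 100^2 = 10000 ≡ 34 (mod 151)
10^8 ≡ 34^2 = 1156 ≡ 99 (mod 151)
10^16 ≡ 99^2 = 9801 ≡ 137 (mod 151)
10^32 ≡ 137^2 = 18769 ≡ 45 (mod 151)
10^64 ≡ 45^2 = 2025 ≡ 62 (mod 151)
10^128 ≡ 62^2 = 3844 ≡ 69 (mod 151)
150 = 128 + 16 + 4 + 2 in binary powers of 2.
So 10^150 ≡ 69 · 137 · 34 · 100 ≡ 1 (mod 151).
Since the result is 1, base 10 gives no evidence that 151 is composite.

1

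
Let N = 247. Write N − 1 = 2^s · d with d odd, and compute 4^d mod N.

220

247 − 1 = 246 = 2^1 · 123, so d = 123.
4^1 ≡ 4 (mod 247)
4^2 ≡ 4^2 = 16 ≡ 16 (mod 247)
4^4 ≡ 16^2 = 256 ≡ 9 (mod 247)
4^8 ≡ 9^2 = 81 ≡ 81 (mod 247)
4^16 ≡ 81^2 = 6561 ≡ 139 (mod 247)
4^32 ≡ 139^2 = 19321 ≡ 55 (mod 247)
4^64 ≡ 55^2 = 3025 ≡ 61 (mod 247)
123 = 64 + 32 + 16 + 8 + 2 + 1 in binary powers of 2.
So 4^123 ≡ 61 · 55 · 139 · 81 · 16 · 4 ≡ 220 (mod 247).
Squaring chain: 220; never reaches −1, so base 4 is a Miller–Rabin witness that 247 is composite.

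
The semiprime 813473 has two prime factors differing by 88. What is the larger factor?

Since p = q + 88, we have 813473 = q(q + 88), so q² + 88q − 813473 = 0.
Discriminant: 88² + 4·813473 = 7744 + 3253892 = 3261636; √3261636 = 1806.
q = (−88 + 1806)/2 = 859, and p = q + 88 = 947.
Check: 859 · 947 = 813473.

947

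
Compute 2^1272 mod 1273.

2^1 ≡ 2 (mod 1273)
2^2 ≡ 2^2 = 4 ≡ 4 (mod 1273)
2^4 ≡ 4^2 = 16 ≡ 16 (mod 1273)
2^8 ≡ 16^2 = 256 ≡ 256 (mod 1273)
2^16 ≡ 256^2 = 65536 ≡ 613 (mod 1273)
2^32 ≡ 613^2 = 375769 ≡ 234 (mod 1273)
2^64 ≡ 234^2 = 54756 ≡ 17 (mod 1273)
2^128 ≡ 17^2 = 289 ≡ 289 (mod 1273)
2^256 ≡ 289^2 = 83521 ≡ 776 (mod 1273)
2^512 ≡ 776^2 = 602176 ≡ 47 (mod 1273)
2^1024 ≡ 47^2 = 2209 ≡ 936 (mod 1273)
1272 = 1024 + 128 + 64 + 32 + 16 + 8 in binary powers of 2.
So 2^1272 ≡ 936 · 289 · 17 · 234 · 613 · 256 ≡ 1246 (mod 1273).
Since 1246 ≠ 1, base 2 is a Fermat witness: 1273 is composite.

1246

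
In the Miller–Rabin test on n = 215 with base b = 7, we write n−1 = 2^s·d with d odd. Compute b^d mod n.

123

215 − 1 = 214 = 2^1 · 107, so d = 107.
7^1 ≡ 7 (mod 215)
7^2 ≡ 7^2 = 49 ≡ 49 (mod 215)
7^4 ≡ 49^2 = 2401 ≡ 36 (mod 215)
7^8 ≡ 36^2 = 1296 ≡ 6 (mod 215)
7^16 ≡ 6^2 = 36 ≡ 36 (mod 215)
7^32 ≡ 36^2 = 1296 ≡ 6 (mod 215)
7^64 ≡ 6^2 = 36 ≡ 36 (mod 215)
107 = 64 + 32 + 8 + 2 + 1 in binary powers of 2.
So 7^107 ≡ 36 · 6 · 6 · 49 · 7 ≡ 123 (mod 215).
Squaring chain: 123; never reaches −1, so base 7 is a Miller–Rabin witness that 215 is composite.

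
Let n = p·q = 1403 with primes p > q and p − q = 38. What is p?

61

Since p = q + 38, we have 1403 = q(q + 38), so q² + 38q − 1403 = 0.
Discriminant: 38² + 4·1403 = 1444 + 5612 = 7056; √7056 = 84.
q = (−38 + 84)/2 = 23, and p = q + 38 = 61.
Check: 23 · 61 = 1403.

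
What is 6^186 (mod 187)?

6^1 ≡ 6 (mod 187)
6^2 ≡ 6^2 = 36 ≡ 36 (mod 187)
6^4 ≡ 36^2 = 1296 ≡ 174 (mod 187)
6^8 ≡ 174^2 = 30276 ≡ 169 (mod 187)
6^16 ≡ 169^2 = 28561 ≡ 137 (mod 187)
6^32 ≡ 137^2 = 18769 ≡ 69 (mod 187)
6^64 ≡ 69^2 = 4761 ≡ 86 (mod 187)
6^128 ≡ 86^2 = 7396 ≡ 103 (mod 187)
186 = 128 + 32 + 16 + 8 + 2 in binary powers of 2.
So 6^186 ≡ 103 · 69 · 137 · 169 · 36 ≡ 49 (mod 187).
Since 49 ≠ 1, base 6 is a Fermat witness: 187 is composite.

49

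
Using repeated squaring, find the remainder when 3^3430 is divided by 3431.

1014

3^1 ≡ 3 (mod 3431)
3^2 ≡ 3^2 = 9 ≡ 9 (mod 3431)
3^4 ≡ 9^2 = 81 ≡ 81 (mod 3431)
3^8 ≡ 81^2 = 6561 ≡ 3130 (mod 3431)
3^16 ≡ 3130^2 = 9796900 ≡ 1395 (mod 3431)
3^32 ≡ 1395^2 = 1946025 ≡ 648 (mod 3431)
3^64 ≡ 648^2 = 419904 ≡ 1322 (mod 3431)
3^128 ≡ 1322^2 = 1747684 ≡ 1305 (mod 3431)
3^256 ≡ 1305^2 = 1703025 ≡ 1249 (mod 3431)
3^512 ≡ 1249^2 = 1560001 ≡ 2327 (mod 3431)
3^1024 ≡ 2327^2 = 5414929 ≡ 811 (mod 3431)
3^2048 ≡ 811^2 = 657721 ≡ 2400 (mod 3431)
3430 = 2048 + 1024 + 256 + 64 + 32 + 4 + 2 in binary powers of 2.
So 3^3430 ≡ 2400 · 811 · 1249 · 1322 · 648 · 81 · 9 ≡ 1014 (mod 3431).
Since 1014 ≠ 1, base 3 is a Fermat witness: 3431 is composite.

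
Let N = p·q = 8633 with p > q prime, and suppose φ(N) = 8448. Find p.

φ(n) = (p−1)(q−1) = n − (p+q) + 1, so p + q = 8633 − 8448 + 1 = 186.
p and q are the roots of t² − 186t + 8633 = 0.
Discriminant: 186² − 4·8633 = 34596 − 34532 = 64; √64 = 8.
q = (186 − 8)/2 = 89, p = (186 + 8)/2 = 97.
Check: 89 · 97 = 8633.

97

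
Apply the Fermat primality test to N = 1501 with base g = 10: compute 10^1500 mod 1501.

144

10^1 ≡ 10 (mod 1501)
10^2 ≡ 10^2 = 100 ≡ 100 (mod 1501)
10^4 ≡ 100^2 = 10000 ≡ 994 (mod 1501)
10^8 ≡ 994^2 = 988036 ≡ 378 (mod 1501)
10^16 ≡ 378^2 = 142884 ≡ 289 (mod 1501)
10^32 ≡ 289^2 = 83521 ≡ 966 (mod 1501)
10^64 ≡ 966^2 = 933156 ≡ 1035 (mod 1501)
10^128 ≡ 1035^2 = 1071225 ≡ 1012 (mod 1501)
10^256 ≡ 1012^2 = 1024144 ≡ 462 (mod 1501)
10^512 ≡ 462^2 = 213444 ≡ 302 (mod 1501)
10^1024 ≡ 302^2 = 91204 ≡ 1144 (mod 1501)
1500 = 1024 + 256 + 128 + 64 + 16 + 8 + 4 in binary powers of 2.
So 10^1500 ≡ 1144 · 462 · 1012 · 1035 · 289 · 378 · 994 ≡ 144 (mod 1501).
Since 144 ≠ 1, base 10 is a Fermat witness: 1501 is composite.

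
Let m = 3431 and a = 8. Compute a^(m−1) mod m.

1687

8^1 ≡ 8 (mod 3431)
8^2 ≡ 8^2 = 64 ≡ 64 (mod 3431)
8^4 ≡ 64^2 = 4096 ≡ 665 (mod 3431)
8^8 ≡ 665^2 = 442225 ≡ 3057 (mod 3431)
8^16 ≡ 3057^2 = 9345249 ≡ 2636 (mod 3431)
8^32 ≡ 2636^2 = 6948496 ≡ 721 (mod 3431)
8^64 ≡ 721^2 = 519841 ≡ 1760 (mod 3431)
8^128 ≡ 1760^2 = 3097600 ≡ 2838 (mod 3431)
8^256 ≡ 2838^2 = 8054244 ≡ 1687 (mod 3431)
8^512 ≡ 1687^2 = 2845969 ≡ 1670 (mod 3431)
8^1024 ≡ 1670^2 = 2788900 ≡ 2928 (mod 3431)
8^2048 ≡ 2928^2 = 8573184 ≡ 2546 (mod 3431)
3430 = 2048 + 1024 + 256 + 64 + 32 + 4 + 2 in binary powers of 2.
So 8^3430 ≡ 2546 · 2928 · 1687 · 1760 · 721 · 665 · 64 ≡ 1687 (mod 3431).
Since 1687 ≠ 1, base 8 is a Fermat witness: 3431 is composite.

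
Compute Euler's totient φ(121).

110

Factor: 121 = 11^2.
φ(121) = 11^1·(11−1) = 110.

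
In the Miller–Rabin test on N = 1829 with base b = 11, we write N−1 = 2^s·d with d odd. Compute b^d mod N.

974

1829 − 1 = 1828 = 2^2 · 457, so d = 457.
11^1 ≡ 11 (mod 1829)
11^2 ≡ 11^2 = 121 ≡ 121 (mod 1829)
11^4 ≡ 121^2 = 14641 ≡ 9 (mod 1829)
11^8 ≡ 9^2 = 81 ≡ 81 (mod 1829)
11^16 ≡ 81^2 = 6561 ≡ 1074 (mod 1829)
11^32 ≡ 1074^2 = 1153476 ≡ 1206 (mod 1829)
11^64 ≡ 1206^2 = 1454436 ≡ 381 (mod 1829)
11^128 ≡ 381^2 = 145161 ≡ 670 (mod 1829)
11^256 ≡ 670^2 = 448900 ≡ 795 (mod 1829)
457 = 256 + 128 + 64 + 8 + 1 in binary powers of 2.
So 11^457 ≡ 795 · 670 · 381 · 81 · 11 ≡ 974 (mod 1829).
Squaring chain: 974 → 1254; never reaches −1, so base 11 is a Miller–Rabin witness that 1829 is composite.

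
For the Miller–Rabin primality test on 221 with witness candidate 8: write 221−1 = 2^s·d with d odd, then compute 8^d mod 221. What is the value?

221 − 1 = 220 = 2^2 · 55, so d = 55.
8^1 ≡ 8 (mod 221)
8^2 ≡ 8^2 = 64 ≡ 64 (mod 221)
8^4 ≡ 64^2 = 4096 ≡ 118 (mod 221)
8^8 ≡ 118^2 = 13924 ≡ 1 (mod 221)
8^16 ≡ 1^2 = 1 ≡ 1 (mod 221)
8^32 ≡ 1^2 = 1 ≡ 1 (mod 221)
55 = 32 + 16 + 4 + 2 + 1 in binary powers of 2.
So 8^55 ≡ 1 · 1 · 118 · 64 · 8 ≡ 83 (mod 221).
Squaring chain: 83 → 38; never reaches −1, so base 8 is a Miller–Rabin witness that 221 is composite.

83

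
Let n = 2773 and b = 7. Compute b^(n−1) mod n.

7^1 ≡ 7 (mod 2773)
7^2 ≡ 7^2 = 49 ≡ 49 (mod 2773)
7^4 ≡ 49^2 = 2401 ≡ 2401 (mod 2773)
7^8 ≡ 2401^2 = 5764801 ≡ 2507 (mod 2773)
7^16 ≡ 2507^2 = 6285049 ≡ 1431 (mod 2773)
7^32 ≡ 1431^2 = 2047761 ≡ 1287 (mod 2773)
7^64 ≡ 1287^2 = 1656369 ≡ 888 (mod 2773)
7^128 ≡ 888^2 = 788544 ≡ 1012 (mod 2773)
7^256 ≡ 1012^2 = 1024144 ≡ 907 (mod 2773)
7^512 ≡ 907^2 = 822649 ≡ 1841 (mod 2773)
7^1024 ≡ 1841^2 = 3389281 ≡ 675 (mod 2773)
7^2048 ≡ 675^2 = 455625 ≡ 853 (mod 2773)
2772 = 2048 + 512 + 128 + 64 + 16 + 4 in binary powers of 2.
So 7^2772 ≡ 853 · 1841 · 1012 · 888 · 1431 · 2401 ≡ 1521 (mod 2773).
Since 1521 ≠ 1, base 7 is a Fermat witness: 2773 is composite.

1521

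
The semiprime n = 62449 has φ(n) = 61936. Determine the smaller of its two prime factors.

197

φ(n) = (p−1)(q−1) = n − (p+q) + 1, so p + q = 62449 − 61936 + 1 = 514.
p and q are the roots of t² − 514t + 62449 = 0.
Discriminant: 514² − 4·62449 = 264196 − 249796 = 14400; √14400 = 120.
q = (514 − 120)/2 = 197, p = (514 + 120)/2 = 317.
Check: 197 · 317 = 62449.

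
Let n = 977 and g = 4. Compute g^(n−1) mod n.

1

4^1 ≡ 4 (mod 977)
4^2 ≡ 4^2 = 16 ≡ 16 (mod 977)
4^4 ≡ 16^2 = 256 ≡ 256 (mod 977)
4^8 ≡ 256^2 = 65536 ≡ 77 (mod 977)
4^16 ≡ 77^2 = 5929 ≡ 67 (mod 977)
4^32 ≡ 67^2 = 4489 ≡ 581 (mod 977)
4^64 ≡ 581^2 = 337561 ≡ 496 (mod 977)
4^128 ≡ 496^2 = 246016 ≡ 789 (mod 977)
4^256 ≡ 789^2 = 622521 ≡ 172 (mod 977)
4^512 ≡ 172^2 = 29584 ≡ 274 (mod 977)
976 = 512 + 256 + 128 + 64 + 16 in binary powers of 2.
So 4^976 ≡ 274 · 172 · 789 · 496 · 67 ≡ 1 (mod 977).
Since the result is 1, base 4 gives no evidence that 977 is composite.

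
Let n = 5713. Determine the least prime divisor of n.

29

5713 is odd.
Digit sum 16, not divisible by 3.
Ends in 3: not divisible by 5.
7: 5713 = 7·816 + 1
11: 5713 = 11·519 + 4
13: 5713 = 13·439 + 6
17: 5713 = 17·336 + 1
19: 5713 = 19·300 + 13
23: 5713 = 23·248 + 9
29: 5713 = 29·197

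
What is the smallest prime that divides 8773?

8773 is odd.
Digit sum 25, not divisible by 3.
Ends in 3: not divisible by 5.
7: 8773 = 7·1253 + 2
11: 8773 = 11·797 + 6
13: 8773 = 13·674 + 11
17: 8773 = 17·516 + 1
19: 8773 = 19·461 + 14
23: 8773 = 23·381 + 10
29: 8773 = 29·302 + 15
31: 8773 = 31·283

31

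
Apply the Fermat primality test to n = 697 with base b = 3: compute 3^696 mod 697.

288

3^1 ≡ 3 (mod 697)
3^2 ≡ 3^2 = 9 ≡ 9 (mod 697)
3^4 ≡ 9^2 = 81 ≡ 81 (mod 697)
3^8 ≡ 81^2 = 6561 ≡ 288 (mod 697)
3^16 ≡ 288^2 = 82944 ≡ 1 (mod 697)
3^32 ≡ 1^2 = 1 ≡ 1 (mod 697)
3^64 ≡ 1^2 = 1 ≡ 1 (mod 697)
3^128 ≡ 1^2 = 1 ≡ 1 (mod 697)
3^256 ≡ 1^2 = 1 ≡ 1 (mod 697)
3^512 ≡ 1^2 = 1 ≡ 1 (mod 697)
696 = 512 + 128 + 32 + 16 + 8 in binary powers of 2.
So 3^696 ≡ 1 · 1 · 1 · 1 · 288 ≡ 288 (mod 697).
Since 288 ≠ 1, base 3 is a Fermat witness: 697 is composite.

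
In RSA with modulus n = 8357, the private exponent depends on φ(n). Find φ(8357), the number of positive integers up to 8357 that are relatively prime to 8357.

Factor: 8357 = 61 · 137.
φ(8357) = (61−1) · (137−1) = 60 · 136 = 8160.

8160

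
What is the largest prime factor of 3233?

3233 = 53 · 61
61 is prime.
So 3233 = 53 · 61; the largest prime factor is 61.

61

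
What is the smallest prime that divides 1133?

1133 is odd.
Digit sum 8, not divisible by 3.
Ends in 3: not divisible by 5.
7: 1133 = 7·161 + 6
11: 1133 = 11·103

11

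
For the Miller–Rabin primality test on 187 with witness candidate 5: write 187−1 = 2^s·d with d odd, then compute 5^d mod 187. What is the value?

37

187 − 1 = 186 = 2^1 · 93, so d = 93.
5^1 ≡ 5 (mod 187)
5^2 ≡ 5^2 = 25 ≡ 25 (mod 187)
5^4 ≡ 25^2 = 625 ≡ 64 (mod 187)
5^8 ≡ 64^2 = 4096 ≡ 169 (mod 187)
5^16 ≡ 169^2 = 28561 ≡ 137 (mod 187)
5^32 ≡ 137^2 = 18769 ≡ 69 (mod 187)
5^64 ≡ 69^2 = 4761 ≡ 86 (mod 187)
93 = 64 + 16 + 8 + 4 + 1 in binary powers of 2.
So 5^93 ≡ 86 · 137 · 169 · 64 · 5 ≡ 37 (mod 187).
Squaring chain: 37; never reaches −1, so base 5 is a Miller–Rabin witness that 187 is composite.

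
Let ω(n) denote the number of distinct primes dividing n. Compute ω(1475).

1475 = 5^2 · 59
1475 = 5^2 · 59, which has 2 distinct prime factors.

2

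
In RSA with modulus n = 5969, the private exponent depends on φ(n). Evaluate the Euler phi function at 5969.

5796

Factor: 5969 = 47 · 127.
φ(5969) = (47−1) · (127−1) = 46 · 126 = 5796.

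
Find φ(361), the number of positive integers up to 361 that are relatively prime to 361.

342

Factor: 361 = 19^2.
φ(361) = 19^1·(19−1) = 342.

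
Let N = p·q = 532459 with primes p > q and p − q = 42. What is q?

Since p = q + 42, we have 532459 = q(q + 42), so q² + 42q − 532459 = 0.
Discriminant: 42² + 4·532459 = 1764 + 2129836 = 2131600; √2131600 = 1460.
q = (−42 + 1460)/2 = 709, and p = q + 42 = 751.
Check: 709 · 751 = 532459.

709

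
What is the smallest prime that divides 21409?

79

21409 is odd.
Digit sum 16, not divisible by 3.
Ends in 9: not divisible by 5.
7: 21409 = 7·3058 + 3
11: 21409 = 11·1946 + 3
13: 21409 = 13·1646 + 11
17: 21409 = 17·1259 + 6
19: 21409 = 19·1126 + 15
23: 21409 = 23·930 + 19
29: 21409 = 29·738 + 7
31: 21409 = 31·690 + 19
37: 21409 = 37·578 + 23
41: 21409 = 41·522 + 7
43: 21409 = 43·497 + 38
47: 21409 = 47·455 + 24
53: 21409 = 53·403 + 50
59: 21409 = 59·362 + 51
61: 21409 = 61·350 + 59
67: 21409 = 67·319 + 36
71: 21409 = 71·301 + 38
73: 21409 = 73·293 + 20
79: 21409 = 79·271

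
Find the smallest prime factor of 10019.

10019 is odd.
Digit sum 11, not divisible by 3.
Ends in 9: not divisible by 5.
7: 10019 = 7·1431 + 2
11: 10019 = 11·910 + 9
13: 10019 = 13·770 + 9
17: 10019 = 17·589 + 6
19: 10019 = 19·527 + 6
23: 10019 = 23·435 + 14
29: 10019 = 29·345 + 14
31: 10019 = 31·323 + 6
37: 10019 = 37·270 + 29
41: 10019 = 41·244 + 15
43: 10019 = 43·233

43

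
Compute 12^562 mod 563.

1

12^1 ≡ 12 (mod 563)
12^2 ≡ 12^2 = 144 ≡ 144 (mod 563)
12^4 ≡ 144^2 = 20736 ≡ 468 (mod 563)
12^8 ≡ 468^2 = 219024 ≡ 17 (mod 563)
12^16 ≡ 17^2 = 289 ≡ 289 (mod 563)
12^32 ≡ 289^2 = 83521 ≡ 197 (mod 563)
12^64 ≡ 197^2 = 38809 ≡ 525 (mod 563)
12^128 ≡ 525^2 = 275625 ≡ 318 (mod 563)
12^256 ≡ 318^2 = 101124 ≡ 347 (mod 563)
12^512 ≡ 347^2 = 120409 ≡ 490 (mod 563)
562 = 512 + 32 + 16 + 2 in binary powers of 2.
So 12^562 ≡ 490 · 197 · 289 · 144 ≡ 1 (mod 563).
Since the result is 1, base 12 gives no evidence that 563 is composite.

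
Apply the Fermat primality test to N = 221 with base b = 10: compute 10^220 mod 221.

81

10^1 ≡ 10 (mod 221)
10^2 ≡ 10^2 = 100 ≡ 100 (mod 221)
10^4 ≡ 100^2 = 10000 ≡ 55 (mod 221)
10^8 ≡ 55^2 = 3025 ≡ 152 (mod 221)
10^16 ≡ 152^2 = 23104 ≡ 120 (mod 221)
10^32 ≡ 120^2 = 14400 ≡ 35 (mod 221)
10^64 ≡ 35^2 = 1225 ≡ 120 (mod 221)
10^128 ≡ 120^2 = 14400 ≡ 35 (mod 221)
220 = 128 + 64 + 16 + 8 + 4 in binary powers of 2.
So 10^220 ≡ 35 · 120 · 120 · 152 · 55 ≡ 81 (mod 221).
Since 81 ≠ 1, base 10 is a Fermat witness: 221 is composite.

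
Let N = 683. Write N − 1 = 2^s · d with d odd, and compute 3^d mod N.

1

683 − 1 = 682 = 2^1 · 341, so d = 341.
3^1 ≡ 3 (mod 683)
3^2 ≡ 3^2 = 9 ≡ 9 (mod 683)
3^4 ≡ 9^2 = 81 ≡ 81 (mod 683)
3^8 ≡ 81^2 = 6561 ≡ 414 (mod 683)
3^16 ≡ 414^2 = 171396 ≡ 646 (mod 683)
3^32 ≡ 646^2 = 417316 ≡ 3 (mod 683)
3^64 ≡ 3^2 = 9 ≡ 9 (mod 683)
3^128 ≡ 9^2 = 81 ≡ 81 (mod 683)
3^256 ≡ 81^2 = 6561 ≡ 414 (mod 683)
341 = 256 + 64 + 16 + 4 + 1 in binary powers of 2.
So 3^341 ≡ 414 · 9 · 646 · 81 · 3 ≡ 1 (mod 683).
Since 3^d ≡ 1 (mod 683), base 3 does not prove 683 composite.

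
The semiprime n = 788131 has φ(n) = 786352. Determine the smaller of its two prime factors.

φ(n) = (p−1)(q−1) = n − (p+q) + 1, so p + q = 788131 − 786352 + 1 = 1780.
p and q are the roots of t² − 1780t + 788131 = 0.
Discriminant: 1780² − 4·788131 = 3168400 − 3152524 = 15876; √15876 = 126.
q = (1780 − 126)/2 = 827, p = (1780 + 126)/2 = 953.
Check: 827 · 953 = 788131.

827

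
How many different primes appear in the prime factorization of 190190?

190190 = 2 · 95095
95095 = 5 · 19019
19019 = 7 · 2717
2717 = 11 · 247
247 = 13 · 19
190190 = 2 · 5 · 7 · 11 · 13 · 19, which has 6 distinct prime factors.

6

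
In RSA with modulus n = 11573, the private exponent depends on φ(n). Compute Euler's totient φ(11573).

11340

Factor: 11573 = 71 · 163.
φ(11573) = (71−1) · (163−1) = 70 · 162 = 11340.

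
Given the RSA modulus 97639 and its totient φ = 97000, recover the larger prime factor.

φ(n) = (p−1)(q−1) = n − (p+q) + 1, so p + q = 97639 − 97000 + 1 = 640.
p and q are the roots of t² − 640t + 97639 = 0.
Discriminant: 640² − 4·97639 = 409600 − 390556 = 19044; √19044 = 138.
q = (640 − 138)/2 = 251, p = (640 + 138)/2 = 389.
Check: 251 · 389 = 97639.

389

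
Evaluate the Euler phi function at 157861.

141120

Factor: 157861 = 11 · 113 · 127.
φ(157861) = (11−1) · (113−1) · (127−1) = 10 · 112 · 126 = 141120.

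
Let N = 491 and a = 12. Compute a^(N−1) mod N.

12^1 ≡ 12 (mod 491)
12^2 ≡ 12^2 = 144 ≡ 144 (mod 491)
12^4 ≡ 144^2 = 20736 ≡ 114 (mod 491)
12^8 ≡ 114^2 = 12996 ≡ 230 (mod 491)
12^16 ≡ 230^2 = 52900 ≡ 363 (mod 491)
12^32 ≡ 363^2 = 131769 ≡ 181 (mod 491)
12^64 ≡ 181^2 = 32761 ≡ 355 (mod 491)
12^128 ≡ 355^2 = 126025 ≡ 329 (mod 491)
12^256 ≡ 329^2 = 108241 ≡ 221 (mod 491)
490 = 256 + 128 + 64 + 32 + 8 + 2 in binary powers of 2.
So 12^490 ≡ 221 · 329 · 355 · 181 · 230 · 144 ≡ 1 (mod 491).
Since the result is 1, base 12 gives no evidence that 491 is composite.

1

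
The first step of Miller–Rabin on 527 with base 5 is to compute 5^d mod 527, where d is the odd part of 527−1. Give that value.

527 − 1 = 526 = 2^1 · 263, so d = 263.
5^1 ≡ 5 (mod 527)
5^2 ≡ 5^2 = 25 ≡ 25 (mod 527)
5^4 ≡ 25^2 = 625 ≡ 98 (mod 527)
5^8 ≡ 98^2 = 9604 ≡ 118 (mod 527)
5^16 ≡ 118^2 = 13924 ≡ 222 (mod 527)
5^32 ≡ 222^2 = 49284 ≡ 273 (mod 527)
5^64 ≡ 273^2 = 74529 ≡ 222 (mod 527)
5^128 ≡ 222^2 = 49284 ≡ 273 (mod 527)
5^256 ≡ 273^2 = 74529 ≡ 222 (mod 527)
263 = 256 + 4 + 2 + 1 in binary powers of 2.
So 5^263 ≡ 222 · 98 · 25 · 5 ≡ 180 (mod 527).
Squaring chain: 180; never reaches −1, so base 5 is a Miller–Rabin witness that 527 is composite.

180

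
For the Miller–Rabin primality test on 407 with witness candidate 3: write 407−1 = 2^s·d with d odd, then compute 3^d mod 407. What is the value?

280

407 − 1 = 406 = 2^1 · 203, so d = 203.
3^1 ≡ 3 (mod 407)
3^2 ≡ 3^2 = 9 ≡ 9 (mod 407)
3^4 ≡ 9^2 = 81 ≡ 81 (mod 407)
3^8 ≡ 81^2 = 6561 ≡ 49 (mod 407)
3^16 ≡ 49^2 = 2401 ≡ 366 (mod 407)
3^32 ≡ 366^2 = 133956 ≡ 53 (mod 407)
3^64 ≡ 53^2 = 2809 ≡ 367 (mod 407)
3^128 ≡ 367^2 = 134689 ≡ 379 (mod 407)
203 = 128 + 64 + 8 + 2 + 1 in binary powers of 2.
So 3^203 ≡ 379 · 367 · 49 · 9 · 3 ≡ 280 (mod 407).
Squaring chain: 280; never reaches −1, so base 3 is a Miller–Rabin witness that 407 is composite.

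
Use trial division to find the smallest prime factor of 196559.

196559 is odd.
Digit sum 35, not divisible by 3.
Ends in 9: not divisible by 5.
7: 196559 = 7·28079 + 6
11: 196559 = 11·17869

11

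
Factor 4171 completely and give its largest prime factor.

4171 = 43 · 97
97 is prime.
So 4171 = 43 · 97; the largest prime factor is 97.

97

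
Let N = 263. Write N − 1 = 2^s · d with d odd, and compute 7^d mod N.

263 − 1 = 262 = 2^1 · 131, so d = 131.
7^1 ≡ 7 (mod 263)
7^2 ≡ 7^2 = 49 ≡ 49 (mod 263)
7^4 ≡ 49^2 = 2401 ≡ 34 (mod 263)
7^8 ≡ 34^2 = 1156 ≡ 104 (mod 263)
7^16 ≡ 104^2 = 10816 ≡ 33 (mod 263)
7^32 ≡ 33^2 = 1089 ≡ 37 (mod 263)
7^64 ≡ 37^2 = 1369 ≡ 54 (mod 263)
7^128 ≡ 54^2 = 2916 ≡ 23 (mod 263)
131 = 128 + 2 + 1 in binary powers of 2.
So 7^131 ≡ 23 · 49 · 7 ≡ 262 (mod 263).
Since 7^d ≡ 262 (mod 263), base 7 does not prove 263 composite.

262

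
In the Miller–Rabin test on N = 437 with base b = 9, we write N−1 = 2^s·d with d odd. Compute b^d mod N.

437 − 1 = 436 = 2^2 · 109, so d = 109.
9^1 ≡ 9 (mod 437)
9^2 ≡ 9^2 = 81 ≡ 81 (mod 437)
9^4 ≡ 81^2 = 6561 ≡ 6 (mod 437)
9^8 ≡ 6^2 = 36 ≡ 36 (mod 437)
9^16 ≡ 36^2 = 1296 ≡ 422 (mod 437)
9^32 ≡ 422^2 = 178084 ≡ 225 (mod 437)
9^64 ≡ 225^2 = 50625 ≡ 370 (mod 437)
109 = 64 + 32 + 8 + 4 + 1 in binary powers of 2.
So 9^109 ≡ 370 · 225 · 36 · 6 · 9 ≡ 294 (mod 437).
Squaring chain: 294 → 347; never reaches −1, so base 9 is a Miller–Rabin witness that 437 is composite.

294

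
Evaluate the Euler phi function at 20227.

Factor: 20227 = 113 · 179.
φ(20227) = (113−1) · (179−1) = 112 · 178 = 19936.

19936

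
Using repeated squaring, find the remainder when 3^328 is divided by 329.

3^1 ≡ 3 (mod 329)
3^2 ≡ 3^2 = 9 ≡ 9 (mod 329)
3^4 ≡ 9^2 = 81 ≡ 81 (mod 329)
3^8 ≡ 81^2 = 6561 ≡ 310 (mod 329)
3^16 ≡ 310^2 = 96100 ≡ 32 (mod 329)
3^32 ≡ 32^2 = 1024 ≡ 37 (mod 329)
3^64 ≡ 37^2 = 1369 ≡ 53 (mod 329)
3^128 ≡ 53^2 = 2809 ≡ 177 (mod 329)
3^256 ≡ 177^2 = 31329 ≡ 74 (mod 329)
328 = 256 + 64 + 8 in binary powers of 2.
So 3^328 ≡ 74 · 53 · 310 ≡ 165 (mod 329).
Since 165 ≠ 1, base 3 is a Fermat witness: 329 is composite.

165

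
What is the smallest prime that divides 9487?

9487 is odd.
Digit sum 28, not divisible by 3.
Ends in 7: not divisible by 5.
7: 9487 = 7·1355 + 2
11: 9487 = 11·862 + 5
13: 9487 = 13·729 + 10
17: 9487 = 17·558 + 1
19: 9487 = 19·499 + 6
23: 9487 = 23·412 + 11
29: 9487 = 29·327 + 4
31: 9487 = 31·306 + 1
37: 9487 = 37·256 + 15
41: 9487 = 41·231 + 16
43: 9487 = 43·220 + 27
47: 9487 = 47·201 + 40
53: 9487 = 53·179

53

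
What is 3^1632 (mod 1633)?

288

3^1 ≡ 3 (mod 1633)
3^2 ≡ 3^2 = 9 ≡ 9 (mod 1633)
3^4 ≡ 9^2 = 81 ≡ 81 (mod 1633)
3^8 ≡ 81^2 = 6561 ≡ 29 (mod 1633)
3^16 ≡ 29^2 = 841 ≡ 841 (mod 1633)
3^32 ≡ 841^2 = 707281 ≡ 192 (mod 1633)
3^64 ≡ 192^2 = 36864 ≡ 938 (mod 1633)
3^128 ≡ 938^2 = 879844 ≡ 1290 (mod 1633)
3^256 ≡ 1290^2 = 1664100 ≡ 73 (mod 1633)
3^512 ≡ 73^2 = 5329 ≡ 430 (mod 1633)
3^1024 ≡ 430^2 = 184900 ≡ 371 (mod 1633)
1632 = 1024 + 512 + 64 + 32 in binary powers of 2.
So 3^1632 ≡ 371 · 430 · 938 · 192 ≡ 288 (mod 1633).
Since 288 ≠ 1, base 3 is a Fermat witness: 1633 is composite.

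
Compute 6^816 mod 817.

87

6^1 ≡ 6 (mod 817)
6^2 ≡ 6^2 = 36 ≡ 36 (mod 817)
6^4 ≡ 36^2 = 1296 ≡ 479 (mod 817)
6^8 ≡ 479^2 = 229441 ≡ 681 (mod 817)
6^16 ≡ 681^2 = 463761 ≡ 522 (mod 817)
6^32 ≡ 522^2 = 272484 ≡ 423 (mod 817)
6^64 ≡ 423^2 = 178929 ≡ 6 (mod 817)
6^128 ≡ 6^2 = 36 ≡ 36 (mod 817)
6^256 ≡ 36^2 = 1296 ≡ 479 (mod 817)
6^512 ≡ 479^2 = 229441 ≡ 681 (mod 817)
816 = 512 + 256 + 32 + 16 in binary powers of 2.
So 6^816 ≡ 681 · 479 · 423 · 522 ≡ 87 (mod 817).
Since 87 ≠ 1, base 6 is a Fermat witness: 817 is composite.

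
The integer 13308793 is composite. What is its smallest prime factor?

13308793 is odd.
Digit sum 34, not divisible by 3.
Ends in 3: not divisible by 5.
7: 13308793 = 7·1901256 + 1
11: 13308793 = 11·1209890 + 3
13: 13308793 = 13·1023753 + 4
17: 13308793 = 17·782870 + 3
19: 13308793 = 19·700462 + 15
23: 13308793 = 23·578643 + 4
29: 13308793 = 29·458923 + 26
31: 13308793 = 31·429315 + 28
37: 13308793 = 37·359697 + 4
41: 13308793 = 41·324604 + 29
43: 13308793 = 43·309506 + 35
47: 13308793 = 47·283165 + 38
53: 13308793 = 53·251109 + 16
59: 13308793 = 59·225572 + 45
61: 13308793 = 61·218176 + 57
67: 13308793 = 67·198638 + 47
71: 13308793 = 71·187447 + 56
73: 13308793 = 73·182312 + 17
79: 13308793 = 79·168465 + 58
83: 13308793 = 83·160346 + 75
89: 13308793 = 89·149537

89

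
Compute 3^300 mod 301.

127

3^1 ≡ 3 (mod 301)
3^2 ≡ 3^2 = 9 ≡ 9 (mod 301)
3^4 ≡ 9^2 = 81 ≡ 81 (mod 301)
3^8 ≡ 81^2 = 6561 ≡ 240 (mod 301)
3^16 ≡ 240^2 = 57600 ≡ 109 (mod 301)
3^32 ≡ 109^2 = 11881 ≡ 142 (mod 301)
3^64 ≡ 142^2 = 20164 ≡ 298 (mod 301)
3^128 ≡ 298^2 = 88804 ≡ 9 (mod 301)
3^256 ≡ 9^2 = 81 ≡ 81 (mod 301)
300 = 256 + 32 + 8 + 4 in binary powers of 2.
So 3^300 ≡ 81 · 142 · 240 · 81 ≡ 127 (mod 301).
Since 127 ≠ 1, base 3 is a Fermat witness: 301 is composite.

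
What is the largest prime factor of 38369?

38369 = 17 · 2257
2257 = 37 · 61
61 is prime.
So 38369 = 17 · 37 · 61; the largest prime factor is 61.

61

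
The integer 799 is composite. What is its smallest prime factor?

799 is odd.
Digit sum 25, not divisible by 3.
Ends in 9: not divisible by 5.
7: 799 = 7·114 + 1
11: 799 = 11·72 + 7
13: 799 = 13·61 + 6
17: 799 = 17·47

17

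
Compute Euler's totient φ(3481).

3422

Factor: 3481 = 59^2.
φ(3481) = 59^1·(59−1) = 3422.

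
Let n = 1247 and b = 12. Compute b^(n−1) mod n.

12^1 ≡ 12 (mod 1247)
12^2 ≡ 12^2 = 144 ≡ 144 (mod 1247)
12^4 ≡ 144^2 = 20736 ≡ 784 (mod 1247)
12^8 ≡ 784^2 = 614656 ≡ 1132 (mod 1247)
12^16 ≡ 1132^2 = 1281424 ≡ 755 (mod 1247)
12^32 ≡ 755^2 = 570025 ≡ 146 (mod 1247)
12^64 ≡ 146^2 = 21316 ≡ 117 (mod 1247)
12^128 ≡ 117^2 = 13689 ≡ 1219 (mod 1247)
12^256 ≡ 1219^2 = 1485961 ≡ 784 (mod 1247)
12^512 ≡ 784^2 = 614656 ≡ 1132 (mod 1247)
12^1024 ≡ 1132^2 = 1281424 ≡ 755 (mod 1247)
1246 = 1024 + 128 + 64 + 16 + 8 + 4 + 2 in binary powers of 2.
So 12^1246 ≡ 755 · 1219 · 117 · 755 · 1132 · 784 · 144 ≡ 608 (mod 1247).
Since 608 ≠ 1, base 12 is a Fermat witness: 1247 is composite.

608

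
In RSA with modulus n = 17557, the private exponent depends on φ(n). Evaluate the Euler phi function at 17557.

Factor: 17557 = 97 · 181.
φ(17557) = (97−1) · (181−1) = 96 · 180 = 17280.

17280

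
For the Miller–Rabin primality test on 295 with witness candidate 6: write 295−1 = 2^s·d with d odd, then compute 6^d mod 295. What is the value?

295 − 1 = 294 = 2^1 · 147, so d = 147.
6^1 ≡ 6 (mod 295)
6^2 ≡ 6^2 = 36 ≡ 36 (mod 295)
6^4 ≡ 36^2 = 1296 ≡ 116 (mod 295)
6^8 ≡ 116^2 = 13456 ≡ 181 (mod 295)
6^16 ≡ 181^2 = 32761 ≡ 16 (mod 295)
6^32 ≡ 16^2 = 256 ≡ 256 (mod 295)
6^64 ≡ 256^2 = 65536 ≡ 46 (mod 295)
6^128 ≡ 46^2 = 2116 ≡ 51 (mod 295)
147 = 128 + 16 + 2 + 1 in binary powers of 2.
So 6^147 ≡ 51 · 16 · 36 · 6 ≡ 141 (mod 295).
Squaring chain: 141; never reaches −1, so base 6 is a Miller–Rabin witness that 295 is composite.

141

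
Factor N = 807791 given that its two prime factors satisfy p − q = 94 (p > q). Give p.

Since p = q + 94, we have 807791 = q(q + 94), so q² + 94q − 807791 = 0.
Discriminant: 94² + 4·807791 = 8836 + 3231164 = 3240000; √3240000 = 1800.
q = (−94 + 1800)/2 = 853, and p = q + 94 = 947.
Check: 853 · 947 = 807791.

947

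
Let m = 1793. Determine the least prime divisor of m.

1793 is odd.
Digit sum 20, not divisible by 3.
Ends in 3: not divisible by 5.
7: 1793 = 7·256 + 1
11: 1793 = 11·163

11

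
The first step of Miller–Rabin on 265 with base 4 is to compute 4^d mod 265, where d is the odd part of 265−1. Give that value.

219

265 − 1 = 264 = 2^3 · 33, so d = 33.
4^1 ≡ 4 (mod 265)
4^2 ≡ 4^2 = 16 ≡ 16 (mod 265)
4^4 ≡ 16^2 = 256 ≡ 256 (mod 265)
4^8 ≡ 256^2 = 65536 ≡ 81 (mod 265)
4^16 ≡ 81^2 = 6561 ≡ 201 (mod 265)
4^32 ≡ 201^2 = 40401 ≡ 121 (mod 265)
33 = 32 + 1 in binary powers of 2.
So 4^33 ≡ 121 · 4 ≡ 219 (mod 265).
Squaring chain: 219 → 261 → 16; never reaches −1, so base 4 is a Miller–Rabin witness that 265 is composite.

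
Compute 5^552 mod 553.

5^1 ≡ 5 (mod 553)
5^2 ≡ 5^2 = 25 ≡ 25 (mod 553)
5^4 ≡ 25^2 = 625 ≡ 72 (mod 553)
5^8 ≡ 72^2 = 5184 ≡ 207 (mod 553)
5^16 ≡ 207^2 = 42849 ≡ 268 (mod 553)
5^32 ≡ 268^2 = 71824 ≡ 487 (mod 553)
5^64 ≡ 487^2 = 237169 ≡ 485 (mod 553)
5^128 ≡ 485^2 = 235225 ≡ 200 (mod 553)
5^256 ≡ 200^2 = 40000 ≡ 184 (mod 553)
5^512 ≡ 184^2 = 33856 ≡ 123 (mod 553)
552 = 512 + 32 + 8 in binary powers of 2.
So 5^552 ≡ 123 · 487 · 207 ≡ 141 (mod 553).
Since 141 ≠ 1, base 5 is a Fermat witness: 553 is composite.

141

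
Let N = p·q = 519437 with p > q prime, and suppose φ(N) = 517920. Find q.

φ(n) = (p−1)(q−1) = n − (p+q) + 1, so p + q = 519437 − 517920 + 1 = 1518.
p and q are the roots of t² − 1518t + 519437 = 0.
Discriminant: 1518² − 4·519437 = 2304324 − 2077748 = 226576; √226576 = 476.
q = (1518 − 476)/2 = 521, p = (1518 + 476)/2 = 997.
Check: 521 · 997 = 519437.

521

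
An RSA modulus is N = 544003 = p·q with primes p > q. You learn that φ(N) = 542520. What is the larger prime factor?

823

φ(n) = (p−1)(q−1) = n − (p+q) + 1, so p + q = 544003 − 542520 + 1 = 1484.
p and q are the roots of t² − 1484t + 544003 = 0.
Discriminant: 1484² − 4·544003 = 2202256 − 2176012 = 26244; √26244 = 162.
q = (1484 − 162)/2 = 661, p = (1484 + 162)/2 = 823.
Check: 661 · 823 = 544003.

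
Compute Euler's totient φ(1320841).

Factor: 1320841 = 47 · 157 · 179.
φ(1320841) = (47−1) · (157−1) · (179−1) = 46 · 156 · 178 = 1277328.

1277328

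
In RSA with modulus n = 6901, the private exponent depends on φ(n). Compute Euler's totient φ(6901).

Factor: 6901 = 67 · 103.
φ(6901) = (67−1) · (103−1) = 66 · 102 = 6732.

6732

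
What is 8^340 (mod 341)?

8^1 ≡ 8 (mod 341)
8^2 ≡ 8^2 = 64 ≡ 64 (mod 341)
8^4 ≡ 64^2 = 4096 ≡ 4 (mod 341)
8^8 ≡ 4^2 = 16 ≡ 16 (mod 341)
8^16 ≡ 16^2 = 256 ≡ 256 (mod 341)
8^32 ≡ 256^2 = 65536 ≡ 64 (mod 341)
8^64 ≡ 64^2 = 4096 ≡ 4 (mod 341)
8^128 ≡ 4^2 = 16 ≡ 16 (mod 341)
8^256 ≡ 16^2 = 256 ≡ 256 (mod 341)
340 = 256 + 64 + 16 + 4 in binary powers of 2.
So 8^340 ≡ 256 · 4 · 256 · 4 ≡ 1 (mod 341).
Since the result is 1, base 8 gives no evidence that 341 is composite.

1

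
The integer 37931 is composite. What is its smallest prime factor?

83

37931 is odd.
Digit sum 23, not divisible by 3.
Ends in 1: not divisible by 5.
7: 37931 = 7·5418 + 5
11: 37931 = 11·3448 + 3
13: 37931 = 13·2917 + 10
17: 37931 = 17·2231 + 4
19: 37931 = 19·1996 + 7
23: 37931 = 23·1649 + 4
29: 37931 = 29·1307 + 28
31: 37931 = 31·1223 + 18
37: 37931 = 37·1025 + 6
41: 37931 = 41·925 + 6
43: 37931 = 43·882 + 5
47: 37931 = 47·807 + 2
53: 37931 = 53·715 + 36
59: 37931 = 59·642 + 53
61: 37931 = 61·621 + 50
67: 37931 = 67·566 + 9
71: 37931 = 71·534 + 17
73: 37931 = 73·519 + 44
79: 37931 = 79·480 + 11
83: 37931 = 83·457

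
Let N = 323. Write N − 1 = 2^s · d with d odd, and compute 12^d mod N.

46

323 − 1 = 322 = 2^1 · 161, so d = 161.
12^1 ≡ 12 (mod 323)
12^2 ≡ 12^2 = 144 ≡ 144 (mod 323)
12^4 ≡ 144^2 = 20736 ≡ 64 (mod 323)
12^8 ≡ 64^2 = 4096 ≡ 220 (mod 323)
12^16 ≡ 220^2 = 48400 ≡ 273 (mod 323)
12^32 ≡ 273^2 = 74529 ≡ 239 (mod 323)
12^64 ≡ 239^2 = 57121 ≡ 273 (mod 323)
12^128 ≡ 273^2 = 74529 ≡ 239 (mod 323)
161 = 128 + 32 + 1 in binary powers of 2.
So 12^161 ≡ 239 · 239 · 12 ≡ 46 (mod 323).
Squaring chain: 46; never reaches −1, so base 12 is a Miller–Rabin witness that 323 is composite.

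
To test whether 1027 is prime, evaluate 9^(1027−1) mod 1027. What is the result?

9^1 ≡ 9 (mod 1027)
9^2 ≡ 9^2 = 81 ≡ 81 (mod 1027)
9^4 ≡ 81^2 = 6561 ≡ 399 (mod 1027)
9^8 ≡ 399^2 = 159201 ≡ 16 (mod 1027)
9^16 ≡ 16^2 = 256 ≡ 256 (mod 1027)
9^32 ≡ 256^2 = 65536 ≡ 835 (mod 1027)
9^64 ≡ 835^2 = 697225 ≡ 919 (mod 1027)
9^128 ≡ 919^2 = 844561 ≡ 367 (mod 1027)
9^256 ≡ 367^2 = 134689 ≡ 152 (mod 1027)
9^512 ≡ 152^2 = 23104 ≡ 510 (mod 1027)
9^1024 ≡ 510^2 = 260100 ≡ 269 (mod 1027)
1026 = 1024 + 2 in binary powers of 2.
So 9^1026 ≡ 269 · 81 ≡ 222 (mod 1027).
Since 222 ≠ 1, base 9 is a Fermat witness: 1027 is composite.

222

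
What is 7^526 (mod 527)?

348

7^1 ≡ 7 (mod 527)
7^2 ≡ 7^2 = 49 ≡ 49 (mod 527)
7^4 ≡ 49^2 = 2401 ≡ 293 (mod 527)
7^8 ≡ 293^2 = 85849 ≡ 475 (mod 527)
7^16 ≡ 475^2 = 225625 ≡ 69 (mod 527)
7^32 ≡ 69^2 = 4761 ≡ 18 (mod 527)
7^64 ≡ 18^2 = 324 ≡ 324 (mod 527)
7^128 ≡ 324^2 = 104976 ≡ 103 (mod 527)
7^256 ≡ 103^2 = 10609 ≡ 69 (mod 527)
7^512 ≡ 69^2 = 4761 ≡ 18 (mod 527)
526 = 512 + 8 + 4 + 2 in binary powers of 2.
So 7^526 ≡ 18 · 475 · 293 · 49 ≡ 348 (mod 527).
Since 348 ≠ 1, base 7 is a Fermat witness: 527 is composite.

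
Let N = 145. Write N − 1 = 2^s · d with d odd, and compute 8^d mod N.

145 − 1 = 144 = 2^4 · 9, so d = 9.
8^1 ≡ 8 (mod 145)
8^2 ≡ 8^2 = 64 ≡ 64 (mod 145)
8^4 ≡ 64^2 = 4096 ≡ 36 (mod 145)
8^8 ≡ 36^2 = 1296 ≡ 136 (mod 145)
9 = 8 + 1 in binary powers of 2.
So 8^9 ≡ 136 · 8 ≡ 73 (mod 145).
Squaring chain: 73 → 109 → 136 → 81; never reaches −1, so base 8 is a Miller–Rabin witness that 145 is composite.

73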